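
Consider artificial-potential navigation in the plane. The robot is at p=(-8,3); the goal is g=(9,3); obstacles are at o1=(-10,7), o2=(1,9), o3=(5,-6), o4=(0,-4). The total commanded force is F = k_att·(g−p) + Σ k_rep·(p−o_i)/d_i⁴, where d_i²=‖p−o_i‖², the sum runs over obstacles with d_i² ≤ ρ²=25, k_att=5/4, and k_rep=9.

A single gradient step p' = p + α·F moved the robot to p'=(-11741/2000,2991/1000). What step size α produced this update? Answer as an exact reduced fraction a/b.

F_att = 5/4·(g−p) = 5/4·(17,0) = (21.2500,0.0000)
o1: d²=20 ≤ ρ²=25; F_rep = 9·(2,-4)/20² = (0.0450,-0.0900)
o2: d²=117 > ρ²=25 → inactive
o3: d²=250 > ρ²=25 → inactive
o4: d²=113 > ρ²=25 → inactive
F = F_att + ΣF_rep = (21.2950,-0.0900)
Δp = p'−p = (2.1295,-0.0090); α = Δx/Fx = (4259/2000) / (4259/200) = 1/10
check: Δy/Fy = (-9/1000) / (-9/100) = 1/10 ✓

α = 1/10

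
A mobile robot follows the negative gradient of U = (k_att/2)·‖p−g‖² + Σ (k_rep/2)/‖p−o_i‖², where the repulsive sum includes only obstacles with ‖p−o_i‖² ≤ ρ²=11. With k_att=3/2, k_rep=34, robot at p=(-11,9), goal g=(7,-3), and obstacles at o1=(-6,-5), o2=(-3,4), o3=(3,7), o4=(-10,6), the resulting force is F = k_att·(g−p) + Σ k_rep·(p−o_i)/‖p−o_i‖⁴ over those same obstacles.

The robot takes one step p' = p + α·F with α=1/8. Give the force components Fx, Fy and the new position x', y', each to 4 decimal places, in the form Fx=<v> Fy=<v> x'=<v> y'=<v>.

F_att = 3/2·(g−p) = 3/2·(18,-12) = (27.0000,-18.0000)
o1: d²=221 > ρ²=11 → inactive
o2: d²=89 > ρ²=11 → inactive
o3: d²=200 > ρ²=11 → inactive
o4: d²=10 ≤ ρ²=11; F_rep = 34·(-1,3)/10² = (-0.3400,1.0200)
F = F_att + ΣF_rep = (26.6600,-16.9800)
p' = p + 1/8·F = (-7.6675,6.8775)

Fx=26.6600 Fy=-16.9800 x'=-7.6675 y'=6.8775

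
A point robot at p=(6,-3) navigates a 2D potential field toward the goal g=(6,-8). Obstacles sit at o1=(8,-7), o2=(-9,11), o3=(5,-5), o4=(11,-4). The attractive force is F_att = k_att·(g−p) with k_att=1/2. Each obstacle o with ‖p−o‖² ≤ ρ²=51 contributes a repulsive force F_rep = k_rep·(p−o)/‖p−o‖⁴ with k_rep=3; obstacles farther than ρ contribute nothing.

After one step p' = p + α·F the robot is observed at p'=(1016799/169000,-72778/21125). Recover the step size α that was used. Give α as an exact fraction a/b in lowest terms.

α = 1/5

F_att = 1/2·(g−p) = 1/2·(0,-5) = (0.0000,-2.5000)
o1: d²=20 ≤ ρ²=51; F_rep = 3·(-2,4)/20² = (-0.0150,0.0300)
o2: d²=421 > ρ²=51 → inactive
o3: d²=5 ≤ ρ²=51; F_rep = 3·(1,2)/5² = (0.1200,0.2400)
o4: d²=26 ≤ ρ²=51; F_rep = 3·(-5,1)/26² = (-0.0222,0.0044)
F = F_att + ΣF_rep = (0.0828,-2.2256)
Δp = p'−p = (0.0166,-0.4451); α = Δx/Fx = (2799/169000) / (2799/33800) = 1/5
check: Δy/Fy = (-9403/21125) / (-9403/4225) = 1/5 ✓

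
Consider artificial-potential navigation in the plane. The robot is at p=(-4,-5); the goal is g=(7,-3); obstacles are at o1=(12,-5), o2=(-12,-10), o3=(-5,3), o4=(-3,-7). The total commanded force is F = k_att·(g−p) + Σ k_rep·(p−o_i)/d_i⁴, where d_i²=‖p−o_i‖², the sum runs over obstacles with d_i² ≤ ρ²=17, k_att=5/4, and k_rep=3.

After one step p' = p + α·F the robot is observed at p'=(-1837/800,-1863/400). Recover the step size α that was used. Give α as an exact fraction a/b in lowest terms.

α = 1/8

F_att = 5/4·(g−p) = 5/4·(11,2) = (13.7500,2.5000)
o1: d²=256 > ρ²=17 → inactive
o2: d²=89 > ρ²=17 → inactive
o3: d²=65 > ρ²=17 → inactive
o4: d²=5 ≤ ρ²=17; F_rep = 3·(-1,2)/5² = (-0.1200,0.2400)
F = F_att + ΣF_rep = (13.6300,2.7400)
Δp = p'−p = (1.7038,0.3425); α = Δx/Fx = (1363/800) / (1363/100) = 1/8
check: Δy/Fy = (137/400) / (137/50) = 1/8 ✓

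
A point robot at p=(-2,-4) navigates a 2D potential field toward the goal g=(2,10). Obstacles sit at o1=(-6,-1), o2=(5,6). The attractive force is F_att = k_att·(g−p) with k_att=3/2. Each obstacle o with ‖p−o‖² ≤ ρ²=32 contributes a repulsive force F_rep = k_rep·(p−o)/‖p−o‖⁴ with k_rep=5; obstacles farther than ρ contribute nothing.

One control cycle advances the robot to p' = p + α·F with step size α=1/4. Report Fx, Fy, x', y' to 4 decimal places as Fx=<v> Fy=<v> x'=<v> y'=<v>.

Fx=6.0320 Fy=20.9760 x'=-0.4920 y'=1.2440

F_att = 3/2·(g−p) = 3/2·(4,14) = (6.0000,21.0000)
o1: d²=25 ≤ ρ²=32; F_rep = 5·(4,-3)/25² = (0.0320,-0.0240)
o2: d²=149 > ρ²=32 → inactive
F = F_att + ΣF_rep = (6.0320,20.9760)
p' = p + 1/4·F = (-0.4920,1.2440)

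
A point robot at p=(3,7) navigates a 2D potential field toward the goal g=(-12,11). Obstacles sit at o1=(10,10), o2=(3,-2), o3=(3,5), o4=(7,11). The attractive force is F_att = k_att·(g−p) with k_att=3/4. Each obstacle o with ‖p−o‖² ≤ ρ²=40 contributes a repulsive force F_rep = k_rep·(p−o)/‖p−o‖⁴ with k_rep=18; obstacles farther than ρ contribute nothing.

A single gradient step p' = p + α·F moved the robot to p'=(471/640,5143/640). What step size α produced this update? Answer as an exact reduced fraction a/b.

F_att = 3/4·(g−p) = 3/4·(-15,4) = (-11.2500,3.0000)
o1: d²=58 > ρ²=40 → inactive
o2: d²=81 > ρ²=40 → inactive
o3: d²=4 ≤ ρ²=40; F_rep = 18·(0,2)/4² = (0.0000,2.2500)
o4: d²=32 ≤ ρ²=40; F_rep = 18·(-4,-4)/32² = (-0.0703,-0.0703)
F = F_att + ΣF_rep = (-11.3203,5.1797)
Δp = p'−p = (-2.2641,1.0359); α = Δx/Fx = (-1449/640) / (-1449/128) = 1/5
check: Δy/Fy = (663/640) / (663/128) = 1/5 ✓

α = 1/5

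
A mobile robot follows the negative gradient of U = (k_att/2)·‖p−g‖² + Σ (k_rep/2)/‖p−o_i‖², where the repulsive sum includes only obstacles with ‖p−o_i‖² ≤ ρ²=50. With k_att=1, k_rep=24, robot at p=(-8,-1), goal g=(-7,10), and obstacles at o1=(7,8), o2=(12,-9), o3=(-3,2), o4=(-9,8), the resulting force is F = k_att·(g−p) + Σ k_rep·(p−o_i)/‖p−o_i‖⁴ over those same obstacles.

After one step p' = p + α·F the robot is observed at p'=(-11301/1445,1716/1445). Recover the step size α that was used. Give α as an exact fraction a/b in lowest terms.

α = 1/5

F_att = 1·(g−p) = 1·(1,11) = (1.0000,11.0000)
o1: d²=306 > ρ²=50 → inactive
o2: d²=464 > ρ²=50 → inactive
o3: d²=34 ≤ ρ²=50; F_rep = 24·(-5,-3)/34² = (-0.1038,-0.0623)
o4: d²=82 > ρ²=50 → inactive
F = F_att + ΣF_rep = (0.8962,10.9377)
Δp = p'−p = (0.1792,2.1875); α = Δx/Fx = (259/1445) / (259/289) = 1/5
check: Δy/Fy = (3161/1445) / (3161/289) = 1/5 ✓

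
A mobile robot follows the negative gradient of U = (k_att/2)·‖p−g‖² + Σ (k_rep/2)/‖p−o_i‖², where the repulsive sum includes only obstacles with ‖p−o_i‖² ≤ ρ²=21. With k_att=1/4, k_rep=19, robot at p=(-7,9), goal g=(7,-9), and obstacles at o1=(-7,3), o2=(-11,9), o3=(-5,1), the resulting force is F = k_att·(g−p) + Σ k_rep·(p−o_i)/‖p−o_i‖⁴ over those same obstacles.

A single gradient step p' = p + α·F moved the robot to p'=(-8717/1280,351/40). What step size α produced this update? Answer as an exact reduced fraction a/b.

α = 1/20

F_att = 1/4·(g−p) = 1/4·(14,-18) = (3.5000,-4.5000)
o1: d²=36 > ρ²=21 → inactive
o2: d²=16 ≤ ρ²=21; F_rep = 19·(4,0)/16² = (0.2969,0.0000)
o3: d²=68 > ρ²=21 → inactive
F = F_att + ΣF_rep = (3.7969,-4.5000)
Δp = p'−p = (0.1898,-0.2250); α = Δx/Fx = (243/1280) / (243/64) = 1/20
check: Δy/Fy = (-9/40) / (-9/2) = 1/20 ✓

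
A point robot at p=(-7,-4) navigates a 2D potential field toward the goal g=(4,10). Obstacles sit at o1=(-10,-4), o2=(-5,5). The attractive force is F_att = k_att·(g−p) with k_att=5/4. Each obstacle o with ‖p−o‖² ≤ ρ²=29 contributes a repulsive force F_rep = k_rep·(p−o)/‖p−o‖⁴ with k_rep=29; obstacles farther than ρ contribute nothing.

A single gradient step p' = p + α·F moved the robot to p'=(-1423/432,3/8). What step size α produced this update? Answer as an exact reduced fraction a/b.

α = 1/4

F_att = 5/4·(g−p) = 5/4·(11,14) = (13.7500,17.5000)
o1: d²=9 ≤ ρ²=29; F_rep = 29·(3,0)/9² = (1.0741,0.0000)
o2: d²=85 > ρ²=29 → inactive
F = F_att + ΣF_rep = (14.8241,17.5000)
Δp = p'−p = (3.7060,4.3750); α = Δx/Fx = (1601/432) / (1601/108) = 1/4
check: Δy/Fy = (35/8) / (35/2) = 1/4 ✓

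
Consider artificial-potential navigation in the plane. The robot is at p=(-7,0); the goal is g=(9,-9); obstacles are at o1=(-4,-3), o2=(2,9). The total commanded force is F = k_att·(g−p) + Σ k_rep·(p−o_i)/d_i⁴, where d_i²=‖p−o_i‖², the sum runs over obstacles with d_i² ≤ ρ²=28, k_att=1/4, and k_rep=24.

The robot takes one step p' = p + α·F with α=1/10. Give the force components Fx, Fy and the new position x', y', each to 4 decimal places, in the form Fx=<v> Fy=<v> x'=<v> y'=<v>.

F_att = 1/4·(g−p) = 1/4·(16,-9) = (4.0000,-2.2500)
o1: d²=18 ≤ ρ²=28; F_rep = 24·(-3,3)/18² = (-0.2222,0.2222)
o2: d²=162 > ρ²=28 → inactive
F = F_att + ΣF_rep = (3.7778,-2.0278)
p' = p + 1/10·F = (-6.6222,-0.2028)

Fx=3.7778 Fy=-2.0278 x'=-6.6222 y'=-0.2028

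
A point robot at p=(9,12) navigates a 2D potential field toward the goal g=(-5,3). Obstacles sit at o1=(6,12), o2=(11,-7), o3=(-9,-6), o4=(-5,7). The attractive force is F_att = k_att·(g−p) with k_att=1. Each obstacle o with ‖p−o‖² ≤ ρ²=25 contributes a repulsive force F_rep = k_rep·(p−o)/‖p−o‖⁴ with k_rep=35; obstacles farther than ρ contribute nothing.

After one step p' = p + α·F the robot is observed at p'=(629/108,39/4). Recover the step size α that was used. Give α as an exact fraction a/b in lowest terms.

α = 1/4

F_att = 1·(g−p) = 1·(-14,-9) = (-14.0000,-9.0000)
o1: d²=9 ≤ ρ²=25; F_rep = 35·(3,0)/9² = (1.2963,0.0000)
o2: d²=365 > ρ²=25 → inactive
o3: d²=648 > ρ²=25 → inactive
o4: d²=221 > ρ²=25 → inactive
F = F_att + ΣF_rep = (-12.7037,-9.0000)
Δp = p'−p = (-3.1759,-2.2500); α = Δx/Fx = (-343/108) / (-343/27) = 1/4
check: Δy/Fy = (-9/4) / (-9) = 1/4 ✓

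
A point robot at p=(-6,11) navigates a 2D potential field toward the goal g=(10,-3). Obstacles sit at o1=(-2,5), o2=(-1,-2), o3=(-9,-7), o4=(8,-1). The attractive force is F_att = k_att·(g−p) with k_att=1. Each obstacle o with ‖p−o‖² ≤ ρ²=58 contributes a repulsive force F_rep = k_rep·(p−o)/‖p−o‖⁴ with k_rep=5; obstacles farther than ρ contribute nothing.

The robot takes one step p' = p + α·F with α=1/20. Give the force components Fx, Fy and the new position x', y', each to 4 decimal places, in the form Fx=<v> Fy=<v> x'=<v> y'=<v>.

Fx=15.9926 Fy=-13.9889 x'=-5.2004 y'=10.3006

F_att = 1·(g−p) = 1·(16,-14) = (16.0000,-14.0000)
o1: d²=52 ≤ ρ²=58; F_rep = 5·(-4,6)/52² = (-0.0074,0.0111)
o2: d²=194 > ρ²=58 → inactive
o3: d²=333 > ρ²=58 → inactive
o4: d²=340 > ρ²=58 → inactive
F = F_att + ΣF_rep = (15.9926,-13.9889)
p' = p + 1/20·F = (-5.2004,10.3006)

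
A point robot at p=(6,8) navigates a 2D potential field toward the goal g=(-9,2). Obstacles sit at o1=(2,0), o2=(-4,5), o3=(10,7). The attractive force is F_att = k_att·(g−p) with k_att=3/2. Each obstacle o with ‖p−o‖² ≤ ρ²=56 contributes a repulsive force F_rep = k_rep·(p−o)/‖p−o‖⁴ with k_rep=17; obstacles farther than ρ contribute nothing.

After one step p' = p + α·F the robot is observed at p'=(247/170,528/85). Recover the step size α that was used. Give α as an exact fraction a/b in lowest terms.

F_att = 3/2·(g−p) = 3/2·(-15,-6) = (-22.5000,-9.0000)
o1: d²=80 > ρ²=56 → inactive
o2: d²=109 > ρ²=56 → inactive
o3: d²=17 ≤ ρ²=56; F_rep = 17·(-4,1)/17² = (-0.2353,0.0588)
F = F_att + ΣF_rep = (-22.7353,-8.9412)
Δp = p'−p = (-4.5471,-1.7882); α = Δx/Fx = (-773/170) / (-773/34) = 1/5
check: Δy/Fy = (-152/85) / (-152/17) = 1/5 ✓

α = 1/5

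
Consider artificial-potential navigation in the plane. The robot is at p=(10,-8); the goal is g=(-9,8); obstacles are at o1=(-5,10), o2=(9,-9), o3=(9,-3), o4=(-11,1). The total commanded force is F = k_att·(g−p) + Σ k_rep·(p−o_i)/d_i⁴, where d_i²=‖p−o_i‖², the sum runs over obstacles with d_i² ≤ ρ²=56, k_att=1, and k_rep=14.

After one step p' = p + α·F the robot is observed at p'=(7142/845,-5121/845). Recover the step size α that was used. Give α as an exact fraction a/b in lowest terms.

F_att = 1·(g−p) = 1·(-19,16) = (-19.0000,16.0000)
o1: d²=549 > ρ²=56 → inactive
o2: d²=2 ≤ ρ²=56; F_rep = 14·(1,1)/2² = (3.5000,3.5000)
o3: d²=26 ≤ ρ²=56; F_rep = 14·(1,-5)/26² = (0.0207,-0.1036)
o4: d²=522 > ρ²=56 → inactive
F = F_att + ΣF_rep = (-15.4793,19.3964)
Δp = p'−p = (-1.5479,1.9396); α = Δx/Fx = (-1308/845) / (-2616/169) = 1/10
check: Δy/Fy = (1639/845) / (3278/169) = 1/10 ✓

α = 1/10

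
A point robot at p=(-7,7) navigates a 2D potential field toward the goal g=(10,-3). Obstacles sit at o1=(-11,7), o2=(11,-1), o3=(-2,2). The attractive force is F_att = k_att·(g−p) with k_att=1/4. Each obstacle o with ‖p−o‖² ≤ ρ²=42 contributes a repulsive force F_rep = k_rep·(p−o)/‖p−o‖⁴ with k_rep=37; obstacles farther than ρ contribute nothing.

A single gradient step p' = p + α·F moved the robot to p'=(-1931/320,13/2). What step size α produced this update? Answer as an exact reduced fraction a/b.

F_att = 1/4·(g−p) = 1/4·(17,-10) = (4.2500,-2.5000)
o1: d²=16 ≤ ρ²=42; F_rep = 37·(4,0)/16² = (0.5781,0.0000)
o2: d²=388 > ρ²=42 → inactive
o3: d²=50 > ρ²=42 → inactive
F = F_att + ΣF_rep = (4.8281,-2.5000)
Δp = p'−p = (0.9656,-0.5000); α = Δx/Fx = (309/320) / (309/64) = 1/5
check: Δy/Fy = (-1/2) / (-5/2) = 1/5 ✓

α = 1/5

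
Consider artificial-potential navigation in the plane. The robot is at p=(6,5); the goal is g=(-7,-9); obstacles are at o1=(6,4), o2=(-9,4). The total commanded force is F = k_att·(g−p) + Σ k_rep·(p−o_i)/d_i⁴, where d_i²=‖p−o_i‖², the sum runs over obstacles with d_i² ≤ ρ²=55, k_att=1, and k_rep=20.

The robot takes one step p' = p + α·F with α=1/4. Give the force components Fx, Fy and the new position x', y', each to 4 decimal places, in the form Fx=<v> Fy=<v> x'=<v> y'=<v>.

Fx=-13.0000 Fy=6.0000 x'=2.7500 y'=6.5000

F_att = 1·(g−p) = 1·(-13,-14) = (-13.0000,-14.0000)
o1: d²=1 ≤ ρ²=55; F_rep = 20·(0,1)/1² = (0.0000,20.0000)
o2: d²=226 > ρ²=55 → inactive
F = F_att + ΣF_rep = (-13.0000,6.0000)
p' = p + 1/4·F = (2.7500,6.5000)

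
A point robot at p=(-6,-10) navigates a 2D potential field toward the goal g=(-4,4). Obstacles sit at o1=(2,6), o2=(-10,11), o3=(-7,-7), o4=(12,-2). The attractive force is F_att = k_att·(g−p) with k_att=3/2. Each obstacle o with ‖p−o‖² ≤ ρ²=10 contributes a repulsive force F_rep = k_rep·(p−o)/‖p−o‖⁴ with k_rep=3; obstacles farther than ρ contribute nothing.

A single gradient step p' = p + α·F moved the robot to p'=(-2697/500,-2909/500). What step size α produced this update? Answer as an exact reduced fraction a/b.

α = 1/5

F_att = 3/2·(g−p) = 3/2·(2,14) = (3.0000,21.0000)
o1: d²=320 > ρ²=10 → inactive
o2: d²=457 > ρ²=10 → inactive
o3: d²=10 ≤ ρ²=10; F_rep = 3·(1,-3)/10² = (0.0300,-0.0900)
o4: d²=388 > ρ²=10 → inactive
F = F_att + ΣF_rep = (3.0300,20.9100)
Δp = p'−p = (0.6060,4.1820); α = Δx/Fx = (303/500) / (303/100) = 1/5
check: Δy/Fy = (2091/500) / (2091/100) = 1/5 ✓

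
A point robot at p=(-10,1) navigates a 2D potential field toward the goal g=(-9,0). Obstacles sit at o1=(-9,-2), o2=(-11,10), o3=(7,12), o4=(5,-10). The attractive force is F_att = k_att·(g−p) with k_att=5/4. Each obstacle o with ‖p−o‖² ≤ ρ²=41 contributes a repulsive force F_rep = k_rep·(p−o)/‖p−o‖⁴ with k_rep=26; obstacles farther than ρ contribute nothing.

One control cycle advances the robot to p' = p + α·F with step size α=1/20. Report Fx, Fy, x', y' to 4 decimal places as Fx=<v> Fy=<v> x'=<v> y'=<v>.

F_att = 5/4·(g−p) = 5/4·(1,-1) = (1.2500,-1.2500)
o1: d²=10 ≤ ρ²=41; F_rep = 26·(-1,3)/10² = (-0.2600,0.7800)
o2: d²=82 > ρ²=41 → inactive
o3: d²=410 > ρ²=41 → inactive
o4: d²=346 > ρ²=41 → inactive
F = F_att + ΣF_rep = (0.9900,-0.4700)
p' = p + 1/20·F = (-9.9505,0.9765)

Fx=0.9900 Fy=-0.4700 x'=-9.9505 y'=0.9765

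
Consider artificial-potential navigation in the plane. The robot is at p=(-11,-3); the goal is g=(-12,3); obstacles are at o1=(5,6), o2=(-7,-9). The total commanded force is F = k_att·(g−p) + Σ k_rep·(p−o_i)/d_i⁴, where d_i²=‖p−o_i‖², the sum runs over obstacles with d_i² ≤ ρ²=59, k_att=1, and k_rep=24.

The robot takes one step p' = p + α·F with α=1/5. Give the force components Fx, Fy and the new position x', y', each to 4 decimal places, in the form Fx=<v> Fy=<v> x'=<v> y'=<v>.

Fx=-1.0355 Fy=6.0533 x'=-11.2071 y'=-1.7893

F_att = 1·(g−p) = 1·(-1,6) = (-1.0000,6.0000)
o1: d²=337 > ρ²=59 → inactive
o2: d²=52 ≤ ρ²=59; F_rep = 24·(-4,6)/52² = (-0.0355,0.0533)
F = F_att + ΣF_rep = (-1.0355,6.0533)
p' = p + 1/5·F = (-11.2071,-1.7893)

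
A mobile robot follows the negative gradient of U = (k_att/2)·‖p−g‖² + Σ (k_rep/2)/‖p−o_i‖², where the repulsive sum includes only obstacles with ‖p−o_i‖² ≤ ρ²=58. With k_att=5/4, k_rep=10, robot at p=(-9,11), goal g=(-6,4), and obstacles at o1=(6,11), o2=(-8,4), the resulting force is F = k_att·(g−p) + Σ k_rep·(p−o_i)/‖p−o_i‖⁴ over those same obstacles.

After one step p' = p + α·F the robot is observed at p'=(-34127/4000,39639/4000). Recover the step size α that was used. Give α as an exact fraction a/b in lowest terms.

F_att = 5/4·(g−p) = 5/4·(3,-7) = (3.7500,-8.7500)
o1: d²=225 > ρ²=58 → inactive
o2: d²=50 ≤ ρ²=58; F_rep = 10·(-1,7)/50² = (-0.0040,0.0280)
F = F_att + ΣF_rep = (3.7460,-8.7220)
Δp = p'−p = (0.4682,-1.0902); α = Δx/Fx = (1873/4000) / (1873/500) = 1/8
check: Δy/Fy = (-4361/4000) / (-4361/500) = 1/8 ✓

α = 1/8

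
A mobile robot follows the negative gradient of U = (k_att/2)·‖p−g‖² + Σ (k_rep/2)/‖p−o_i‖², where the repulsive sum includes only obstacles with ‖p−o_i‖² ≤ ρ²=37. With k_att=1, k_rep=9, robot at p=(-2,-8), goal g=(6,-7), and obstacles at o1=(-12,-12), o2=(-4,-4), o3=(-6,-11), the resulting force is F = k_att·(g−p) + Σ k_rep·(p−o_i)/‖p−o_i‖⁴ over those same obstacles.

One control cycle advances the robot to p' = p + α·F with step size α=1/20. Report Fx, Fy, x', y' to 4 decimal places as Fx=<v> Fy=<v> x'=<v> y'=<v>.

Fx=8.1026 Fy=0.9532 x'=-1.5949 y'=-7.9523

F_att = 1·(g−p) = 1·(8,1) = (8.0000,1.0000)
o1: d²=116 > ρ²=37 → inactive
o2: d²=20 ≤ ρ²=37; F_rep = 9·(2,-4)/20² = (0.0450,-0.0900)
o3: d²=25 ≤ ρ²=37; F_rep = 9·(4,3)/25² = (0.0576,0.0432)
F = F_att + ΣF_rep = (8.1026,0.9532)
p' = p + 1/20·F = (-1.5949,-7.9523)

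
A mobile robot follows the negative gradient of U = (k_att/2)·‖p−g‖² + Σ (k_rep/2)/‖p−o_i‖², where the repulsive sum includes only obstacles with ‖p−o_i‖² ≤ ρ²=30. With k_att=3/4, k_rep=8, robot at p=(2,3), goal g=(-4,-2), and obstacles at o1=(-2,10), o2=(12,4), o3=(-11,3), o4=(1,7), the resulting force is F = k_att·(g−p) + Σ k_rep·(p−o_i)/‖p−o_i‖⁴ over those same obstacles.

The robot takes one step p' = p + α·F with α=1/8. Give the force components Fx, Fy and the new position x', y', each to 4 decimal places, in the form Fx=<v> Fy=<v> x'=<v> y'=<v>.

Fx=-4.4723 Fy=-3.8607 x'=1.4410 y'=2.5174

F_att = 3/4·(g−p) = 3/4·(-6,-5) = (-4.5000,-3.7500)
o1: d²=65 > ρ²=30 → inactive
o2: d²=101 > ρ²=30 → inactive
o3: d²=169 > ρ²=30 → inactive
o4: d²=17 ≤ ρ²=30; F_rep = 8·(1,-4)/17² = (0.0277,-0.1107)
F = F_att + ΣF_rep = (-4.4723,-3.8607)
p' = p + 1/8·F = (1.4410,2.5174)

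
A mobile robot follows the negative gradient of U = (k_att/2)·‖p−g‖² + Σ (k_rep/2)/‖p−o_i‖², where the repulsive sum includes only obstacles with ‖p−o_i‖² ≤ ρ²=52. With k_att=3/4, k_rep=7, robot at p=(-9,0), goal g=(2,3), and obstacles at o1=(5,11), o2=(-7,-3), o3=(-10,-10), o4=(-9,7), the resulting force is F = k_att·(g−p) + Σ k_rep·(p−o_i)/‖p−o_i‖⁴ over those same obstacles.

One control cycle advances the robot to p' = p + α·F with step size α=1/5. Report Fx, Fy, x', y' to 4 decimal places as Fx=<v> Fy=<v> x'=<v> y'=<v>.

F_att = 3/4·(g−p) = 3/4·(11,3) = (8.2500,2.2500)
o1: d²=317 > ρ²=52 → inactive
o2: d²=13 ≤ ρ²=52; F_rep = 7·(-2,3)/13² = (-0.0828,0.1243)
o3: d²=101 > ρ²=52 → inactive
o4: d²=49 ≤ ρ²=52; F_rep = 7·(0,-7)/49² = (0.0000,-0.0204)
F = F_att + ΣF_rep = (8.1672,2.3539)
p' = p + 1/5·F = (-7.3666,0.4708)

Fx=8.1672 Fy=2.3539 x'=-7.3666 y'=0.4708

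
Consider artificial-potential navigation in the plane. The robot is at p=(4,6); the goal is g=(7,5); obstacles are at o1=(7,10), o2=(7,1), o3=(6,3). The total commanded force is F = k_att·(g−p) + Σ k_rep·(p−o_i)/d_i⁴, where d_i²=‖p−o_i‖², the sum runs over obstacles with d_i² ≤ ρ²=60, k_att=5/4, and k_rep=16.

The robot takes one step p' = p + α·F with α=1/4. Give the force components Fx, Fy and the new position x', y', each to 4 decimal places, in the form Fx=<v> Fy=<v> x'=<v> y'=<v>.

F_att = 5/4·(g−p) = 5/4·(3,-1) = (3.7500,-1.2500)
o1: d²=25 ≤ ρ²=60; F_rep = 16·(-3,-4)/25² = (-0.0768,-0.1024)
o2: d²=34 ≤ ρ²=60; F_rep = 16·(-3,5)/34² = (-0.0415,0.0692)
o3: d²=13 ≤ ρ²=60; F_rep = 16·(-2,3)/13² = (-0.1893,0.2840)
F = F_att + ΣF_rep = (3.4423,-0.9992)
p' = p + 1/4·F = (4.8606,5.7502)

Fx=3.4423 Fy=-0.9992 x'=4.8606 y'=5.7502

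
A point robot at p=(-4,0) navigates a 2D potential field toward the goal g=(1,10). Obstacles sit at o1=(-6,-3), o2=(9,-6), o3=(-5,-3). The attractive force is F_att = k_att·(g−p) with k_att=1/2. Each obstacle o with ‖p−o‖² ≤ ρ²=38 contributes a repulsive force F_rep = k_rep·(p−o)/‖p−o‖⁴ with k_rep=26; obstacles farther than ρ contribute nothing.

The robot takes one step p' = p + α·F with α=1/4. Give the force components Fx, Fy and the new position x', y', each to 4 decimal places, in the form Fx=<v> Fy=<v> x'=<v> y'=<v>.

F_att = 1/2·(g−p) = 1/2·(5,10) = (2.5000,5.0000)
o1: d²=13 ≤ ρ²=38; F_rep = 26·(2,3)/13² = (0.3077,0.4615)
o2: d²=205 > ρ²=38 → inactive
o3: d²=10 ≤ ρ²=38; F_rep = 26·(1,3)/10² = (0.2600,0.7800)
F = F_att + ΣF_rep = (3.0677,6.2415)
p' = p + 1/4·F = (-3.2331,1.5604)

Fx=3.0677 Fy=6.2415 x'=-3.2331 y'=1.5604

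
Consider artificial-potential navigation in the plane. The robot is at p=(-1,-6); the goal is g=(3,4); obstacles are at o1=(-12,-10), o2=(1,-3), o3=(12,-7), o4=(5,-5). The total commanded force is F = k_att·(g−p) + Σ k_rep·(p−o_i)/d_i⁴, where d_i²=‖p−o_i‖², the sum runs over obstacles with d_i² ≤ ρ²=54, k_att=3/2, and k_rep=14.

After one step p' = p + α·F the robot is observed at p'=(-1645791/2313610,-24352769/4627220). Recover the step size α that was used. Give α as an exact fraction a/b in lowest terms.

F_att = 3/2·(g−p) = 3/2·(4,10) = (6.0000,15.0000)
o1: d²=137 > ρ²=54 → inactive
o2: d²=13 ≤ ρ²=54; F_rep = 14·(-2,-3)/13² = (-0.1657,-0.2485)
o3: d²=170 > ρ²=54 → inactive
o4: d²=37 ≤ ρ²=54; F_rep = 14·(-6,-1)/37² = (-0.0614,-0.0102)
F = F_att + ΣF_rep = (5.7730,14.7413)
Δp = p'−p = (0.2886,0.7371); α = Δx/Fx = (667819/2313610) / (1335638/231361) = 1/20
check: Δy/Fy = (3410551/4627220) / (3410551/231361) = 1/20 ✓

α = 1/20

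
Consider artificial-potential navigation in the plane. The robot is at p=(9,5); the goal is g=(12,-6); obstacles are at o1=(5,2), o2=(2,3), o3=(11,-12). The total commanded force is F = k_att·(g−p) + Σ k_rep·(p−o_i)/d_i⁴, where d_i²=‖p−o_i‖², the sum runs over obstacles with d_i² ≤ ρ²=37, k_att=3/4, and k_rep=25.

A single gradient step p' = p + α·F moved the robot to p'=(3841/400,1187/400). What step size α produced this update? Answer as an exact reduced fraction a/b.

F_att = 3/4·(g−p) = 3/4·(3,-11) = (2.2500,-8.2500)
o1: d²=25 ≤ ρ²=37; F_rep = 25·(4,3)/25² = (0.1600,0.1200)
o2: d²=53 > ρ²=37 → inactive
o3: d²=293 > ρ²=37 → inactive
F = F_att + ΣF_rep = (2.4100,-8.1300)
Δp = p'−p = (0.6025,-2.0325); α = Δx/Fx = (241/400) / (241/100) = 1/4
check: Δy/Fy = (-813/400) / (-813/100) = 1/4 ✓

α = 1/4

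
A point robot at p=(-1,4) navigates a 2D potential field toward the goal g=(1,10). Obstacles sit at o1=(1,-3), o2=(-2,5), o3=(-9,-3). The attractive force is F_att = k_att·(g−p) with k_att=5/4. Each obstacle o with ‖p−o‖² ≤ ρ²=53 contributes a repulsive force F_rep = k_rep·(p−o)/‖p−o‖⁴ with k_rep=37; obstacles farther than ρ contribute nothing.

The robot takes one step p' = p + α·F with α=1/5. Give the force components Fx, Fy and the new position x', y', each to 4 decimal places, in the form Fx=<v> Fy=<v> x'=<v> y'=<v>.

Fx=11.7237 Fy=-1.6578 x'=1.3447 y'=3.6684

F_att = 5/4·(g−p) = 5/4·(2,6) = (2.5000,7.5000)
o1: d²=53 ≤ ρ²=53; F_rep = 37·(-2,7)/53² = (-0.0263,0.0922)
o2: d²=2 ≤ ρ²=53; F_rep = 37·(1,-1)/2² = (9.2500,-9.2500)
o3: d²=113 > ρ²=53 → inactive
F = F_att + ΣF_rep = (11.7237,-1.6578)
p' = p + 1/5·F = (1.3447,3.6684)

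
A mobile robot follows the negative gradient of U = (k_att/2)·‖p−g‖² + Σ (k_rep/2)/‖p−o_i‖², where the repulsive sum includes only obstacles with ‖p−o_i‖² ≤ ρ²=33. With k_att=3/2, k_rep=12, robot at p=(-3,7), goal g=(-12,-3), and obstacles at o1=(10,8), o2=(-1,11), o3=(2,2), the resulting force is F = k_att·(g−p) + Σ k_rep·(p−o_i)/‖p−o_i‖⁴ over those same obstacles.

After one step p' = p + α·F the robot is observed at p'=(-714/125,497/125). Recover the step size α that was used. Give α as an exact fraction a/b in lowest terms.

α = 1/5

F_att = 3/2·(g−p) = 3/2·(-9,-10) = (-13.5000,-15.0000)
o1: d²=170 > ρ²=33 → inactive
o2: d²=20 ≤ ρ²=33; F_rep = 12·(-2,-4)/20² = (-0.0600,-0.1200)
o3: d²=50 > ρ²=33 → inactive
F = F_att + ΣF_rep = (-13.5600,-15.1200)
Δp = p'−p = (-2.7120,-3.0240); α = Δx/Fx = (-339/125) / (-339/25) = 1/5
check: Δy/Fy = (-378/125) / (-378/25) = 1/5 ✓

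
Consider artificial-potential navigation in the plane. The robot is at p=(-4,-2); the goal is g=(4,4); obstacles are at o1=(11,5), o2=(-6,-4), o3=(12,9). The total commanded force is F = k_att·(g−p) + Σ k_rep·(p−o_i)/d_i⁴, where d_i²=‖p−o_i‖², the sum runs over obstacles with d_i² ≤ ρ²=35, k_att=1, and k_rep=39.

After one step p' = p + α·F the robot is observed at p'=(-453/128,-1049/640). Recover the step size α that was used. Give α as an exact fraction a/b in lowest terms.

α = 1/20

F_att = 1·(g−p) = 1·(8,6) = (8.0000,6.0000)
o1: d²=274 > ρ²=35 → inactive
o2: d²=8 ≤ ρ²=35; F_rep = 39·(2,2)/8² = (1.2188,1.2188)
o3: d²=377 > ρ²=35 → inactive
F = F_att + ΣF_rep = (9.2188,7.2188)
Δp = p'−p = (0.4609,0.3609); α = Δx/Fx = (59/128) / (295/32) = 1/20
check: Δy/Fy = (231/640) / (231/32) = 1/20 ✓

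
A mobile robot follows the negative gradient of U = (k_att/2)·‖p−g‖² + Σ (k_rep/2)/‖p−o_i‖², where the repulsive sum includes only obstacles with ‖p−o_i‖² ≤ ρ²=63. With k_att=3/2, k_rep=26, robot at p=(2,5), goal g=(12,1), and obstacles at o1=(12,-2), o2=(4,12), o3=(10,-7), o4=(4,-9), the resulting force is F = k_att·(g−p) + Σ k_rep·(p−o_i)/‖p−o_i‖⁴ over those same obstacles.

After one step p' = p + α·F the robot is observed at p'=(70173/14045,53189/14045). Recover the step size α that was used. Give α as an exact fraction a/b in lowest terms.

α = 1/5

F_att = 3/2·(g−p) = 3/2·(10,-4) = (15.0000,-6.0000)
o1: d²=149 > ρ²=63 → inactive
o2: d²=53 ≤ ρ²=63; F_rep = 26·(-2,-7)/53² = (-0.0185,-0.0648)
o3: d²=208 > ρ²=63 → inactive
o4: d²=200 > ρ²=63 → inactive
F = F_att + ΣF_rep = (14.9815,-6.0648)
Δp = p'−p = (2.9963,-1.2130); α = Δx/Fx = (42083/14045) / (42083/2809) = 1/5
check: Δy/Fy = (-17036/14045) / (-17036/2809) = 1/5 ✓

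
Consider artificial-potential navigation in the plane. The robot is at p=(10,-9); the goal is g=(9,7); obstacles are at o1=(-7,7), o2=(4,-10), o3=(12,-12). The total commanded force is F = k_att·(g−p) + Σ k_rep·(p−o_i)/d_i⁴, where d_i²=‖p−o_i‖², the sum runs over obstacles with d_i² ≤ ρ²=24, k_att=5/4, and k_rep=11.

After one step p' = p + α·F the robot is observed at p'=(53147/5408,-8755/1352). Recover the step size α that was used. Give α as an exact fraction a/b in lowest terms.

α = 1/8

F_att = 5/4·(g−p) = 5/4·(-1,16) = (-1.2500,20.0000)
o1: d²=545 > ρ²=24 → inactive
o2: d²=37 > ρ²=24 → inactive
o3: d²=13 ≤ ρ²=24; F_rep = 11·(-2,3)/13² = (-0.1302,0.1953)
F = F_att + ΣF_rep = (-1.3802,20.1953)
Δp = p'−p = (-0.1725,2.5244); α = Δx/Fx = (-933/5408) / (-933/676) = 1/8
check: Δy/Fy = (3413/1352) / (3413/169) = 1/8 ✓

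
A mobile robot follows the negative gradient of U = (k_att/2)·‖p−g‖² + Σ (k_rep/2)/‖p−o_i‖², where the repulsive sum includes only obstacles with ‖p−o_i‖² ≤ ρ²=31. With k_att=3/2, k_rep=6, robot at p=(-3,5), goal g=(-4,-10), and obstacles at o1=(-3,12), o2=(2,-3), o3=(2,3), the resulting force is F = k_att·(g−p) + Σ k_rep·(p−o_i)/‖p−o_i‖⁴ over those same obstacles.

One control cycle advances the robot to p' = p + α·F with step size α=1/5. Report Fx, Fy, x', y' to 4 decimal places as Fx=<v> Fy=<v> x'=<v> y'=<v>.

Fx=-1.5357 Fy=-22.4857 x'=-3.3071 y'=0.5029

F_att = 3/2·(g−p) = 3/2·(-1,-15) = (-1.5000,-22.5000)
o1: d²=49 > ρ²=31 → inactive
o2: d²=89 > ρ²=31 → inactive
o3: d²=29 ≤ ρ²=31; F_rep = 6·(-5,2)/29² = (-0.0357,0.0143)
F = F_att + ΣF_rep = (-1.5357,-22.4857)
p' = p + 1/5·F = (-3.3071,0.5029)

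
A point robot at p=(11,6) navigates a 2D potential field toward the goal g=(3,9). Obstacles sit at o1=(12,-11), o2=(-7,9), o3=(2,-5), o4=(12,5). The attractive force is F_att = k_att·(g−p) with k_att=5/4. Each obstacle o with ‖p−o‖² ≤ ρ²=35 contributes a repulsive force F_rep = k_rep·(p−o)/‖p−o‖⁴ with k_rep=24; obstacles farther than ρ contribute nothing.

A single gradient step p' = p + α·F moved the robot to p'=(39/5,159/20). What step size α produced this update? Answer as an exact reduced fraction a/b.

α = 1/5

F_att = 5/4·(g−p) = 5/4·(-8,3) = (-10.0000,3.7500)
o1: d²=290 > ρ²=35 → inactive
o2: d²=333 > ρ²=35 → inactive
o3: d²=202 > ρ²=35 → inactive
o4: d²=2 ≤ ρ²=35; F_rep = 24·(-1,1)/2² = (-6.0000,6.0000)
F = F_att + ΣF_rep = (-16.0000,9.7500)
Δp = p'−p = (-3.2000,1.9500); α = Δx/Fx = (-16/5) / (-16) = 1/5
check: Δy/Fy = (39/20) / (39/4) = 1/5 ✓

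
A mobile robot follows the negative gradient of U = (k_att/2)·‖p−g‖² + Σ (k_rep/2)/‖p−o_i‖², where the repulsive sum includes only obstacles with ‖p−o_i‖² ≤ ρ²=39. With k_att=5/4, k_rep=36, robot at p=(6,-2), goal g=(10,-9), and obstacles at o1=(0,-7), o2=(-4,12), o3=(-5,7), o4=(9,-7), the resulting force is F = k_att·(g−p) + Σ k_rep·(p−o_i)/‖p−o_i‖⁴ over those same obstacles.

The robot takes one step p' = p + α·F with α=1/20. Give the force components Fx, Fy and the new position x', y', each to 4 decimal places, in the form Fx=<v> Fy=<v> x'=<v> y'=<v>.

F_att = 5/4·(g−p) = 5/4·(4,-7) = (5.0000,-8.7500)
o1: d²=61 > ρ²=39 → inactive
o2: d²=296 > ρ²=39 → inactive
o3: d²=202 > ρ²=39 → inactive
o4: d²=34 ≤ ρ²=39; F_rep = 36·(-3,5)/34² = (-0.0934,0.1557)
F = F_att + ΣF_rep = (4.9066,-8.5943)
p' = p + 1/20·F = (6.2453,-2.4297)

Fx=4.9066 Fy=-8.5943 x'=6.2453 y'=-2.4297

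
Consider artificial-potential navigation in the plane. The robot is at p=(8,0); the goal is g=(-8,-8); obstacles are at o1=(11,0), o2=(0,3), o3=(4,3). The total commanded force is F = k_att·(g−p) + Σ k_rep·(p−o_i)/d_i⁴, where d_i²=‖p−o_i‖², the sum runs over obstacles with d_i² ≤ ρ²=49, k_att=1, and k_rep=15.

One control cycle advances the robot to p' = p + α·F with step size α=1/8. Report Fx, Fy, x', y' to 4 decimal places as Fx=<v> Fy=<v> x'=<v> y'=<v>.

F_att = 1·(g−p) = 1·(-16,-8) = (-16.0000,-8.0000)
o1: d²=9 ≤ ρ²=49; F_rep = 15·(-3,0)/9² = (-0.5556,0.0000)
o2: d²=73 > ρ²=49 → inactive
o3: d²=25 ≤ ρ²=49; F_rep = 15·(4,-3)/25² = (0.0960,-0.0720)
F = F_att + ΣF_rep = (-16.4596,-8.0720)
p' = p + 1/8·F = (5.9426,-1.0090)

Fx=-16.4596 Fy=-8.0720 x'=5.9426 y'=-1.0090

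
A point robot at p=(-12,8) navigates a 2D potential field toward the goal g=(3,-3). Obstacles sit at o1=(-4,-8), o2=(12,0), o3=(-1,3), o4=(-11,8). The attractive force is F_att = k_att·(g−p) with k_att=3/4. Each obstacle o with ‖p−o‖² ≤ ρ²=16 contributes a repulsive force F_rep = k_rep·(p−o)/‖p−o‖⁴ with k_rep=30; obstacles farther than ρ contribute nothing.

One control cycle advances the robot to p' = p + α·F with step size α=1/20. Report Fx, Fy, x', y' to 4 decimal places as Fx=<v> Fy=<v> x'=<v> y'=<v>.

Fx=-18.7500 Fy=-8.2500 x'=-12.9375 y'=7.5875

F_att = 3/4·(g−p) = 3/4·(15,-11) = (11.2500,-8.2500)
o1: d²=320 > ρ²=16 → inactive
o2: d²=640 > ρ²=16 → inactive
o3: d²=146 > ρ²=16 → inactive
o4: d²=1 ≤ ρ²=16; F_rep = 30·(-1,0)/1² = (-30.0000,0.0000)
F = F_att + ΣF_rep = (-18.7500,-8.2500)
p' = p + 1/20·F = (-12.9375,7.5875)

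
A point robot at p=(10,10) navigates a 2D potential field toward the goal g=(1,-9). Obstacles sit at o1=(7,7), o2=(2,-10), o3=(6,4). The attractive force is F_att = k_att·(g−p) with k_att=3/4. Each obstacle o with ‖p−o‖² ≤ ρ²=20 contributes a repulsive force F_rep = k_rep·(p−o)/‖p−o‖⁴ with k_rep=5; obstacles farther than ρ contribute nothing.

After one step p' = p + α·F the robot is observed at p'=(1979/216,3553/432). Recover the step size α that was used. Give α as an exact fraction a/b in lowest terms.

α = 1/8

F_att = 3/4·(g−p) = 3/4·(-9,-19) = (-6.7500,-14.2500)
o1: d²=18 ≤ ρ²=20; F_rep = 5·(3,3)/18² = (0.0463,0.0463)
o2: d²=464 > ρ²=20 → inactive
o3: d²=52 > ρ²=20 → inactive
F = F_att + ΣF_rep = (-6.7037,-14.2037)
Δp = p'−p = (-0.8380,-1.7755); α = Δx/Fx = (-181/216) / (-181/27) = 1/8
check: Δy/Fy = (-767/432) / (-767/54) = 1/8 ✓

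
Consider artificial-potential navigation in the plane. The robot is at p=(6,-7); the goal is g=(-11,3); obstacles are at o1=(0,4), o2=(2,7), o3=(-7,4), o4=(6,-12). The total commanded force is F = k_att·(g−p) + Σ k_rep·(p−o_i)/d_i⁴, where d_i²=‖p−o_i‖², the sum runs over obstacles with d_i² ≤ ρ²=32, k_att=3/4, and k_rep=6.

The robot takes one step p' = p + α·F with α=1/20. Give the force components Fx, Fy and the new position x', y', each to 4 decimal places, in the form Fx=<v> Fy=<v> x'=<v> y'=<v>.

Fx=-12.7500 Fy=7.5480 x'=5.3625 y'=-6.6226

F_att = 3/4·(g−p) = 3/4·(-17,10) = (-12.7500,7.5000)
o1: d²=157 > ρ²=32 → inactive
o2: d²=212 > ρ²=32 → inactive
o3: d²=290 > ρ²=32 → inactive
o4: d²=25 ≤ ρ²=32; F_rep = 6·(0,5)/25² = (0.0000,0.0480)
F = F_att + ΣF_rep = (-12.7500,7.5480)
p' = p + 1/20·F = (5.3625,-6.6226)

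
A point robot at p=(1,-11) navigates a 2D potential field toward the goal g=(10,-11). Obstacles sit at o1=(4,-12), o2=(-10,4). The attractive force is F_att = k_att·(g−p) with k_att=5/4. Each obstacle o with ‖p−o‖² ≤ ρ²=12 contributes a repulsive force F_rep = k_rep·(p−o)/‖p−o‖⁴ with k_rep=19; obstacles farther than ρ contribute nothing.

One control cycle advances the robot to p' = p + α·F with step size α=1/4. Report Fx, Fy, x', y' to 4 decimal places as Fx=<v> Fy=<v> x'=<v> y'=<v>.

F_att = 5/4·(g−p) = 5/4·(9,0) = (11.2500,0.0000)
o1: d²=10 ≤ ρ²=12; F_rep = 19·(-3,1)/10² = (-0.5700,0.1900)
o2: d²=346 > ρ²=12 → inactive
F = F_att + ΣF_rep = (10.6800,0.1900)
p' = p + 1/4·F = (3.6700,-10.9525)

Fx=10.6800 Fy=0.1900 x'=3.6700 y'=-10.9525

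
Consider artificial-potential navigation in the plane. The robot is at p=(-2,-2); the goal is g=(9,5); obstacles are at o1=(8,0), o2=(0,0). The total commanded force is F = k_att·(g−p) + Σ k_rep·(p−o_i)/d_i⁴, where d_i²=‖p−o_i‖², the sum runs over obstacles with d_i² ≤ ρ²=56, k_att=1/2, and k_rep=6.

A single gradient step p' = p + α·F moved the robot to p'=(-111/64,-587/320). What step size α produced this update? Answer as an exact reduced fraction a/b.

α = 1/20

F_att = 1/2·(g−p) = 1/2·(11,7) = (5.5000,3.5000)
o1: d²=104 > ρ²=56 → inactive
o2: d²=8 ≤ ρ²=56; F_rep = 6·(-2,-2)/8² = (-0.1875,-0.1875)
F = F_att + ΣF_rep = (5.3125,3.3125)
Δp = p'−p = (0.2656,0.1656); α = Δx/Fx = (17/64) / (85/16) = 1/20
check: Δy/Fy = (53/320) / (53/16) = 1/20 ✓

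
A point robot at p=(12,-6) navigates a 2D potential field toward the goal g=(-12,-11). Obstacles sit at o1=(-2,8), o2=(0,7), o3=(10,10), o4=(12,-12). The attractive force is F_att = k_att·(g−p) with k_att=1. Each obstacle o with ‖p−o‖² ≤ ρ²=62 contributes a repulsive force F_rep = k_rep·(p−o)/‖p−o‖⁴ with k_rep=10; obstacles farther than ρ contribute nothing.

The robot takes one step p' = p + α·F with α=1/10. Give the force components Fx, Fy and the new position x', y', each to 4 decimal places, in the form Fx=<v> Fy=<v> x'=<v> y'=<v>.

Fx=-24.0000 Fy=-4.9537 x'=9.6000 y'=-6.4954

F_att = 1·(g−p) = 1·(-24,-5) = (-24.0000,-5.0000)
o1: d²=392 > ρ²=62 → inactive
o2: d²=313 > ρ²=62 → inactive
o3: d²=260 > ρ²=62 → inactive
o4: d²=36 ≤ ρ²=62; F_rep = 10·(0,6)/36² = (0.0000,0.0463)
F = F_att + ΣF_rep = (-24.0000,-4.9537)
p' = p + 1/10·F = (9.6000,-6.4954)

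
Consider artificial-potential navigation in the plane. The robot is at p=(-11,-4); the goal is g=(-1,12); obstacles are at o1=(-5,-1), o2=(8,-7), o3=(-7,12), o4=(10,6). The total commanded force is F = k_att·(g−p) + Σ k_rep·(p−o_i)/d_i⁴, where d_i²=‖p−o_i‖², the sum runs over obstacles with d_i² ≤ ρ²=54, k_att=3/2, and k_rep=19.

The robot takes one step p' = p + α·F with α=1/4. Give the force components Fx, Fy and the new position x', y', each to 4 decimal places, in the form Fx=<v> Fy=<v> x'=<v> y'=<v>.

F_att = 3/2·(g−p) = 3/2·(10,16) = (15.0000,24.0000)
o1: d²=45 ≤ ρ²=54; F_rep = 19·(-6,-3)/45² = (-0.0563,-0.0281)
o2: d²=370 > ρ²=54 → inactive
o3: d²=272 > ρ²=54 → inactive
o4: d²=541 > ρ²=54 → inactive
F = F_att + ΣF_rep = (14.9437,23.9719)
p' = p + 1/4·F = (-7.2641,1.9930)

Fx=14.9437 Fy=23.9719 x'=-7.2641 y'=1.9930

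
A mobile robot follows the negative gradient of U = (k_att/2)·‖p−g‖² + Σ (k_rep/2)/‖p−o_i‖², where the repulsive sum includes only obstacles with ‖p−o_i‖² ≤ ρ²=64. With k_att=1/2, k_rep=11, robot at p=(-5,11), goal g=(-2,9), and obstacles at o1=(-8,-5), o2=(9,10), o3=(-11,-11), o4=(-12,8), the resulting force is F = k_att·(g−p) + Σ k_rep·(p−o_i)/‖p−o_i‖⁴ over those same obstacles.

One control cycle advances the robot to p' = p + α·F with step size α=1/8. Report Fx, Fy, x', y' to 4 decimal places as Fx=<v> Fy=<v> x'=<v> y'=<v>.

F_att = 1/2·(g−p) = 1/2·(3,-2) = (1.5000,-1.0000)
o1: d²=265 > ρ²=64 → inactive
o2: d²=197 > ρ²=64 → inactive
o3: d²=520 > ρ²=64 → inactive
o4: d²=58 ≤ ρ²=64; F_rep = 11·(7,3)/58² = (0.0229,0.0098)
F = F_att + ΣF_rep = (1.5229,-0.9902)
p' = p + 1/8·F = (-4.8096,10.8762)

Fx=1.5229 Fy=-0.9902 x'=-4.8096 y'=10.8762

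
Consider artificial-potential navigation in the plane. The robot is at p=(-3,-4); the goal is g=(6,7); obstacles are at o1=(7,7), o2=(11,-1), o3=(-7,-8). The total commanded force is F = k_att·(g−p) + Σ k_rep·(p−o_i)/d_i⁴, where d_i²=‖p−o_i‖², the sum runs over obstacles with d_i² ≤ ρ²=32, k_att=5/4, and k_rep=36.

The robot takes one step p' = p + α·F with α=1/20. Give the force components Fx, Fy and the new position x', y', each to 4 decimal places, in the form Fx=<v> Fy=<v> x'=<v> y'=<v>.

F_att = 5/4·(g−p) = 5/4·(9,11) = (11.2500,13.7500)
o1: d²=221 > ρ²=32 → inactive
o2: d²=205 > ρ²=32 → inactive
o3: d²=32 ≤ ρ²=32; F_rep = 36·(4,4)/32² = (0.1406,0.1406)
F = F_att + ΣF_rep = (11.3906,13.8906)
p' = p + 1/20·F = (-2.4305,-3.3055)

Fx=11.3906 Fy=13.8906 x'=-2.4305 y'=-3.3055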